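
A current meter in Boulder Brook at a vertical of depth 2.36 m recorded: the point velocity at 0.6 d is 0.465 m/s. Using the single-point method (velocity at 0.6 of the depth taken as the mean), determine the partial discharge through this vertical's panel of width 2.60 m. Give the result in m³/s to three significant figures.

2.85 m³/s

v̄ = v₀.₆ = 0.465 m/s
q = v̄ × d × w = 0.4650 × 2.36 × 2.60 = 2.853 m³/s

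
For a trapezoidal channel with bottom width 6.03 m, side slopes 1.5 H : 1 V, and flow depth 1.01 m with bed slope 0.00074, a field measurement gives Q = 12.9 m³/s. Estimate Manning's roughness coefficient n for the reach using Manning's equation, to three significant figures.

A = (b + z·y)·y = (6.03 + 1.5×1.01)×1.01 = 7.620 m²
P = b + 2y√(1+z²) = 6.03 + 2×1.01×√(1+1.5²) = 9.672 m
R = A/P = 7.620/9.672 = 0.7879 m
n = (1/Q)·A·R^(2/3)·S^(1/2) = (1/12.9) × 7.620 × 0.8531 × 0.02720 = 0.01371

0.0137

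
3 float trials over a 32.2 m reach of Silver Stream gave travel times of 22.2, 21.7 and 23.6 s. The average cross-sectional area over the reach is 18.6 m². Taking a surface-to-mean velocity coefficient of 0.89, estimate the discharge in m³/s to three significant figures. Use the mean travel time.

t̄ = (22.2 + 21.7 + 23.6) / 3 = 22.5 s
v_surface = L / t̄ = 32.2 / 22.5 = 1.431 m/s
v_mean = 0.89 × 1.431 = 1.274 m/s
Q = A × v_mean = 18.6 × 1.274 = 23.69 m³/s

23.7 m³/s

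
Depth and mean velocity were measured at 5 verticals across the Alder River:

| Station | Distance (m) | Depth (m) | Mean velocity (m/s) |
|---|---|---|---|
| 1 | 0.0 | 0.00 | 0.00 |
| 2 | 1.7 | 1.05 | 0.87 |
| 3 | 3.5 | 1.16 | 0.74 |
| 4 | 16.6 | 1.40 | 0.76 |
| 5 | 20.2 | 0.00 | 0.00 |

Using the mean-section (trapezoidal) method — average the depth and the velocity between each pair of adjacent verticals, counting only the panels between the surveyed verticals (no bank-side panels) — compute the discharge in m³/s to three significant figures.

Panel 1-2: Δb = 1.7 m, d̄ = (0.00+1.05)/2 = 0.525, v̄ = (0.00+0.87)/2 = 0.435 → q = 1.7×0.525×0.435 = 0.3882 m³/s
Panel 2-3: Δb = 1.8 m, d̄ = (1.05+1.16)/2 = 1.105, v̄ = (0.87+0.74)/2 = 0.805 → q = 1.8×1.105×0.805 = 1.601 m³/s
Panel 3-4: Δb = 13.1 m, d̄ = (1.16+1.40)/2 = 1.28, v̄ = (0.74+0.76)/2 = 0.75 → q = 13.1×1.28×0.75 = 12.58 m³/s
Panel 4-5: Δb = 3.6 m, d̄ = (1.40+0.00)/2 = 0.7, v̄ = (0.76+0.00)/2 = 0.38 → q = 3.6×0.7×0.38 = 0.9576 m³/s
Q = Σ q = 15.52 m³/s

15.5 m³/s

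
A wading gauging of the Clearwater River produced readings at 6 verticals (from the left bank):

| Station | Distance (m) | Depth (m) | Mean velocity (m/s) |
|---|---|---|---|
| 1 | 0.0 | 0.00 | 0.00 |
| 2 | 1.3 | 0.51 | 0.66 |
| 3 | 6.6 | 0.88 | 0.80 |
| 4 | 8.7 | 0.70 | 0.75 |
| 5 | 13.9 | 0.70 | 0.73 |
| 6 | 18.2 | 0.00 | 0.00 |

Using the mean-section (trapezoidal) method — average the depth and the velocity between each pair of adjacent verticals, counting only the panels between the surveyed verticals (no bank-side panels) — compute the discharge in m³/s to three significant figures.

7.33 m³/s

Panel 1-2: Δb = 1.3 m, d̄ = (0.00+0.51)/2 = 0.255, v̄ = (0.00+0.66)/2 = 0.33 → q = 1.3×0.255×0.33 = 0.1094 m³/s
Panel 2-3: Δb = 5.3 m, d̄ = (0.51+0.88)/2 = 0.695, v̄ = (0.66+0.80)/2 = 0.73 → q = 5.3×0.695×0.73 = 2.689 m³/s
Panel 3-4: Δb = 2.1 m, d̄ = (0.88+0.70)/2 = 0.79, v̄ = (0.80+0.75)/2 = 0.775 → q = 2.1×0.79×0.775 = 1.286 m³/s
Panel 4-5: Δb = 5.2 m, d̄ = (0.70+0.70)/2 = 0.7, v̄ = (0.75+0.73)/2 = 0.74 → q = 5.2×0.7×0.74 = 2.694 m³/s
Panel 5-6: Δb = 4.3 m, d̄ = (0.70+0.00)/2 = 0.35, v̄ = (0.73+0.00)/2 = 0.365 → q = 4.3×0.35×0.365 = 0.5493 m³/s
Q = Σ q = 7.327 m³/s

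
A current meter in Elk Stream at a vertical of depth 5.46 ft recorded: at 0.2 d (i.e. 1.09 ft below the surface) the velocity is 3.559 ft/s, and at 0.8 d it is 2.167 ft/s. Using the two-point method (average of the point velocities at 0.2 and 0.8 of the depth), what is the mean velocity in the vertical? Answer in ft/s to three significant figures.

2.86 ft/s

v̄ = (3.559 + 2.167) / 2 = 2.863 ft/s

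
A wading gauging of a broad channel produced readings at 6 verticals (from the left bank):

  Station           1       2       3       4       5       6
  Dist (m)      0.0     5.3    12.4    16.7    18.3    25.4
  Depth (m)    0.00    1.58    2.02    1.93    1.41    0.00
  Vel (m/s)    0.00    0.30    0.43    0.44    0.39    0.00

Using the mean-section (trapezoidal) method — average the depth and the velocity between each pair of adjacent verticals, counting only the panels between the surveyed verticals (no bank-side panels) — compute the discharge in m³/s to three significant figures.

Panel 1-2: Δb = 5.3 m, d̄ = (0.00+1.58)/2 = 0.79, v̄ = (0.00+0.30)/2 = 0.15 → q = 5.3×0.79×0.15 = 0.6281 m³/s
Panel 2-3: Δb = 7.1 m, d̄ = (1.58+2.02)/2 = 1.8, v̄ = (0.30+0.43)/2 = 0.365 → q = 7.1×1.8×0.365 = 4.665 m³/s
Panel 3-4: Δb = 4.3 m, d̄ = (2.02+1.93)/2 = 1.975, v̄ = (0.43+0.44)/2 = 0.435 → q = 4.3×1.975×0.435 = 3.694 m³/s
Panel 4-5: Δb = 1.6 m, d̄ = (1.93+1.41)/2 = 1.67, v̄ = (0.44+0.39)/2 = 0.415 → q = 1.6×1.67×0.415 = 1.109 m³/s
Panel 5-6: Δb = 7.1 m, d̄ = (1.41+0.00)/2 = 0.705, v̄ = (0.39+0.00)/2 = 0.195 → q = 7.1×0.705×0.195 = 0.9761 m³/s
Q = Σ q = 11.07 m³/s

11.1 m³/s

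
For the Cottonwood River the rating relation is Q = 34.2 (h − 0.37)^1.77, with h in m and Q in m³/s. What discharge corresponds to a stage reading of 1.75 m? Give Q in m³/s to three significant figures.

60.5 m³/s

Q = 34.2 × (1.75 − 0.37)^1.77 = 34.2 × 1.38^1.77 = 60.48 m³/s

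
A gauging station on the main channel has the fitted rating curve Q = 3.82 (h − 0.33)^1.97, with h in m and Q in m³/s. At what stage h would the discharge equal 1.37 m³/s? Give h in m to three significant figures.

h − h₀ = (Q/C)^(1/b) = (1.37/3.82)^(1/1.97) = 0.5942 m
h = 0.33 + 0.5942 = 0.9242 m

0.924 m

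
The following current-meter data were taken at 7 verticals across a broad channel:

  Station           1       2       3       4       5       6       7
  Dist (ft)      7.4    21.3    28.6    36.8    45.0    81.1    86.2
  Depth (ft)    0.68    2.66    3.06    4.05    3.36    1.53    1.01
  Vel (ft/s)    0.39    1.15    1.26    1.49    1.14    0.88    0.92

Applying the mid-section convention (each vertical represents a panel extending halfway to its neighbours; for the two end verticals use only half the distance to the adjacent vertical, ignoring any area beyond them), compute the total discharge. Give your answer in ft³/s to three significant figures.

w_1 = (21.3 − 7.4)/2 = 6.95 ft; q_1 = 0.39 × 0.68 × 6.95 = 1.843 ft³/s
w_2 = (28.6 − 7.4)/2 = 10.6 ft; q_2 = 1.15 × 2.66 × 10.6 = 32.43 ft³/s
w_3 = (36.8 − 21.3)/2 = 7.75 ft; q_3 = 1.26 × 3.06 × 7.75 = 29.88 ft³/s
w_4 = (45.0 − 28.6)/2 = 8.2 ft; q_4 = 1.49 × 4.05 × 8.2 = 49.48 ft³/s
w_5 = (81.1 − 36.8)/2 = 22.15 ft; q_5 = 1.14 × 3.36 × 22.15 = 84.84 ft³/s
w_6 = (86.2 − 45.0)/2 = 20.6 ft; q_6 = 0.88 × 1.53 × 20.6 = 27.74 ft³/s
w_7 = (86.2 − 81.1)/2 = 2.55 ft; q_7 = 0.92 × 1.01 × 2.55 = 2.369 ft³/s
Q = Σ qᵢ = 228.6 ft³/s

229 ft³/s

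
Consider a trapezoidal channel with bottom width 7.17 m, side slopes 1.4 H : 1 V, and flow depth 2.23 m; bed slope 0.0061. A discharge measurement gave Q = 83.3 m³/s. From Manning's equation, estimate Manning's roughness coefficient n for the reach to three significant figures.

A = (b + z·y)·y = (7.17 + 1.4×2.23)×2.23 = 22.95 m²
P = b + 2y√(1+z²) = 7.17 + 2×2.23×√(1+1.4²) = 14.84 m
R = A/P = 22.95/14.84 = 1.546 m
n = (1/Q)·A·R^(2/3)·S^(1/2) = (1/83.3) × 22.95 × 1.337 × 0.07810 = 0.02877

0.0288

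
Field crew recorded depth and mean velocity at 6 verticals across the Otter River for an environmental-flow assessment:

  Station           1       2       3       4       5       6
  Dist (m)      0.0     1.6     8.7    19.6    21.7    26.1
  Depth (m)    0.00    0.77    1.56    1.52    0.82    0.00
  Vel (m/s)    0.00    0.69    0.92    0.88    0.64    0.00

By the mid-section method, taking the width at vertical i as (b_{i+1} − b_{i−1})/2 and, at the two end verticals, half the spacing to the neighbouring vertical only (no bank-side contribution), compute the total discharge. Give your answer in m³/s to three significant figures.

w_2 = (8.7 − 0.0)/2 = 4.35 m; q_2 = 0.69 × 0.77 × 4.35 = 2.311 m³/s
w_3 = (19.6 − 1.6)/2 = 9 m; q_3 = 0.92 × 1.56 × 9 = 12.92 m³/s
w_4 = (21.7 − 8.7)/2 = 6.5 m; q_4 = 0.88 × 1.52 × 6.5 = 8.694 m³/s
w_5 = (26.1 − 19.6)/2 = 3.25 m; q_5 = 0.64 × 0.82 × 3.25 = 1.706 m³/s
Stations 1, 6 contribute zero (depth or velocity is 0).
Q = Σ qᵢ = 25.63 m³/s

25.6 m³/s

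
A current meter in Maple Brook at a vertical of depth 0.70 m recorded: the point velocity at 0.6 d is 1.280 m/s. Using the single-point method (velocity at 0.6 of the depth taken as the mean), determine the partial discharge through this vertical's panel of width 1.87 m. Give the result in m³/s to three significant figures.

v̄ = v₀.₆ = 1.280 m/s
q = v̄ × d × w = 1.280 × 0.70 × 1.87 = 1.676 m³/s

1.68 m³/s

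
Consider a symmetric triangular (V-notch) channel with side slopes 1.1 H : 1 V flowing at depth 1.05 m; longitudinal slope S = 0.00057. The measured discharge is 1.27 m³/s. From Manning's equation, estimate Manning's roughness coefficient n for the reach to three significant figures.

0.0121

A = z·y² = 1.1×1.05² = 1.213 m²
P = 2y√(1+z²) = 2×1.05×√(1+1.1²) = 3.122 m
R = A/P = 1.213/3.122 = 0.3885 m
n = (1/Q)·A·R^(2/3)·S^(1/2) = (1/1.27) × 1.213 × 0.5324 × 0.02387 = 0.01214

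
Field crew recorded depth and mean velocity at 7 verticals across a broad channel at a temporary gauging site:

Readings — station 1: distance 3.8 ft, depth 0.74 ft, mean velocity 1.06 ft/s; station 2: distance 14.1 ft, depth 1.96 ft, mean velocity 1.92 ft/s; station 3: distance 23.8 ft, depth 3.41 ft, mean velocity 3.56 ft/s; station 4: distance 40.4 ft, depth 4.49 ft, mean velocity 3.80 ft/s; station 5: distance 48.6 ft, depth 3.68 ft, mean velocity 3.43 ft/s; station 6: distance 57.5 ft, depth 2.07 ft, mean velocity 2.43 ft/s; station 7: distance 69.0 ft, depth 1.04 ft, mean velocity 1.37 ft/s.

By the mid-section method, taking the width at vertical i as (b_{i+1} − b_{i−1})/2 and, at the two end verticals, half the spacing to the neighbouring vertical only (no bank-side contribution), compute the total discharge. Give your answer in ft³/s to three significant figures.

w_1 = (14.1 − 3.8)/2 = 5.15 ft; q_1 = 1.06 × 0.74 × 5.15 = 4.040 ft³/s
w_2 = (23.8 − 3.8)/2 = 10 ft; q_2 = 1.92 × 1.96 × 10 = 37.63 ft³/s
w_3 = (40.4 − 14.1)/2 = 13.15 ft; q_3 = 3.56 × 3.41 × 13.15 = 159.6 ft³/s
w_4 = (48.6 − 23.8)/2 = 12.4 ft; q_4 = 3.80 × 4.49 × 12.4 = 211.6 ft³/s
w_5 = (57.5 − 40.4)/2 = 8.55 ft; q_5 = 3.43 × 3.68 × 8.55 = 107.9 ft³/s
w_6 = (69.0 − 48.6)/2 = 10.2 ft; q_6 = 2.43 × 2.07 × 10.2 = 51.31 ft³/s
w_7 = (69.0 − 57.5)/2 = 5.75 ft; q_7 = 1.37 × 1.04 × 5.75 = 8.193 ft³/s
Q = Σ qᵢ = 580.3 ft³/s

580 ft³/s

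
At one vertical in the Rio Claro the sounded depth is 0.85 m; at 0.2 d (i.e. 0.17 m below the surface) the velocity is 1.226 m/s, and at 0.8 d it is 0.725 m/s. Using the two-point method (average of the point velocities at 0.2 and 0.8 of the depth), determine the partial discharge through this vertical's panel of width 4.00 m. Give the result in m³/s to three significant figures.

v̄ = (1.226 + 0.725) / 2 = 0.9755 m/s
q = v̄ × d × w = 0.9755 × 0.85 × 4.00 = 3.317 m³/s

3.32 m³/s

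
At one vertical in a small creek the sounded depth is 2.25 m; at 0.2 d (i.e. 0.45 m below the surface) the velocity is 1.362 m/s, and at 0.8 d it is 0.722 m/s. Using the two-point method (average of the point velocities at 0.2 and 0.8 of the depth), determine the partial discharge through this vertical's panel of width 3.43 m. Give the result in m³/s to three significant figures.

8.04 m³/s

v̄ = (1.362 + 0.722) / 2 = 1.042 m/s
q = v̄ × d × w = 1.042 × 2.25 × 3.43 = 8.042 m³/s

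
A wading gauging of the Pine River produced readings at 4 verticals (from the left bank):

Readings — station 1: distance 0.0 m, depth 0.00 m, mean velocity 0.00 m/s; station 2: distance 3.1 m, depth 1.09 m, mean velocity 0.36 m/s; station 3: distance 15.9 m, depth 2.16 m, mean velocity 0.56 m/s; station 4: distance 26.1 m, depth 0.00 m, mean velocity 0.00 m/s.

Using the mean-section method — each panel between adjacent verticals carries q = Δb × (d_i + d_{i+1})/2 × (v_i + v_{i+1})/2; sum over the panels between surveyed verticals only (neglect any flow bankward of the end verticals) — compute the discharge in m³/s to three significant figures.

13.0 m³/s

Panel 1-2: Δb = 3.1 m, d̄ = (0.00+1.09)/2 = 0.545, v̄ = (0.00+0.36)/2 = 0.18 → q = 3.1×0.545×0.18 = 0.3041 m³/s
Panel 2-3: Δb = 12.8 m, d̄ = (1.09+2.16)/2 = 1.625, v̄ = (0.36+0.56)/2 = 0.46 → q = 12.8×1.625×0.46 = 9.568 m³/s
Panel 3-4: Δb = 10.2 m, d̄ = (2.16+0.00)/2 = 1.08, v̄ = (0.56+0.00)/2 = 0.28 → q = 10.2×1.08×0.28 = 3.084 m³/s
Q = Σ q = 12.96 m³/s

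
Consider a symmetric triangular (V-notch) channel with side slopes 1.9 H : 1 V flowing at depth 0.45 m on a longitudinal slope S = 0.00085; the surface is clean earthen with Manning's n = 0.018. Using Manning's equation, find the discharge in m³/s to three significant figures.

A = z·y² = 1.9×0.45² = 0.3848 m²
P = 2y√(1+z²) = 2×0.45×√(1+1.9²) = 1.932 m
R = A/P = 0.3848/1.932 = 0.1991 m
Q = (1/n)·A·R^(2/3)·S^(1/2) = (1/0.018) × 0.3848 × 0.1991^(2/3) × 0.00085^(1/2) = 0.2125 m³/s

0.212 m³/s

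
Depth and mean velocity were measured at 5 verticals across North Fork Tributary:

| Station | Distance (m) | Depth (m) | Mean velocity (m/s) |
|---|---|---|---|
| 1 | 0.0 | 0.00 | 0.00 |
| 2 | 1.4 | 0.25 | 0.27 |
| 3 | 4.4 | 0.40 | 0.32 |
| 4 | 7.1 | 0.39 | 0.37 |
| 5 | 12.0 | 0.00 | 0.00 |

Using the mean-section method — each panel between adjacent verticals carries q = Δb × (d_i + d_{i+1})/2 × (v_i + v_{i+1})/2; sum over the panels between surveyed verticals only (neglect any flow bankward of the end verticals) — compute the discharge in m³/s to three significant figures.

Panel 1-2: Δb = 1.4 m, d̄ = (0.00+0.25)/2 = 0.125, v̄ = (0.00+0.27)/2 = 0.135 → q = 1.4×0.125×0.135 = 0.02363 m³/s
Panel 2-3: Δb = 3 m, d̄ = (0.25+0.40)/2 = 0.325, v̄ = (0.27+0.32)/2 = 0.295 → q = 3×0.325×0.295 = 0.2876 m³/s
Panel 3-4: Δb = 2.7 m, d̄ = (0.40+0.39)/2 = 0.395, v̄ = (0.32+0.37)/2 = 0.345 → q = 2.7×0.395×0.345 = 0.3679 m³/s
Panel 4-5: Δb = 4.9 m, d̄ = (0.39+0.00)/2 = 0.195, v̄ = (0.37+0.00)/2 = 0.185 → q = 4.9×0.195×0.185 = 0.1768 m³/s
Q = Σ q = 0.8560 m³/s

0.856 m³/s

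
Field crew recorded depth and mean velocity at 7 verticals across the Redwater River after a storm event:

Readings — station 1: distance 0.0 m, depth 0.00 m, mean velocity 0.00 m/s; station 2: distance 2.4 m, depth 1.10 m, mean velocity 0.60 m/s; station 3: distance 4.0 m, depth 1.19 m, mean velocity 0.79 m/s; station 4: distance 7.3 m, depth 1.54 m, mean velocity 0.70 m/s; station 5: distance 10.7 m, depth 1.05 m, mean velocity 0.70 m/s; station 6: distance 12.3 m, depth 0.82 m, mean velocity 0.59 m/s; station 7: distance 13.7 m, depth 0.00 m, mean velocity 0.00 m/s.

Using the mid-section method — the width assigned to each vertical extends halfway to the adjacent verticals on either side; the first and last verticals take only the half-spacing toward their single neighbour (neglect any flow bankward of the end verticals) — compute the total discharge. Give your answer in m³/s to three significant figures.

9.80 m³/s

w_2 = (4.0 − 0.0)/2 = 2 m; q_2 = 0.60 × 1.10 × 2 = 1.320 m³/s
w_3 = (7.3 − 2.4)/2 = 2.45 m; q_3 = 0.79 × 1.19 × 2.45 = 2.303 m³/s
w_4 = (10.7 − 4.0)/2 = 3.35 m; q_4 = 0.70 × 1.54 × 3.35 = 3.611 m³/s
w_5 = (12.3 − 7.3)/2 = 2.5 m; q_5 = 0.70 × 1.05 × 2.5 = 1.838 m³/s
w_6 = (13.7 − 10.7)/2 = 1.5 m; q_6 = 0.59 × 0.82 × 1.5 = 0.7257 m³/s
Stations 1, 7 contribute zero (depth or velocity is 0).
Q = Σ qᵢ = 9.798 m³/s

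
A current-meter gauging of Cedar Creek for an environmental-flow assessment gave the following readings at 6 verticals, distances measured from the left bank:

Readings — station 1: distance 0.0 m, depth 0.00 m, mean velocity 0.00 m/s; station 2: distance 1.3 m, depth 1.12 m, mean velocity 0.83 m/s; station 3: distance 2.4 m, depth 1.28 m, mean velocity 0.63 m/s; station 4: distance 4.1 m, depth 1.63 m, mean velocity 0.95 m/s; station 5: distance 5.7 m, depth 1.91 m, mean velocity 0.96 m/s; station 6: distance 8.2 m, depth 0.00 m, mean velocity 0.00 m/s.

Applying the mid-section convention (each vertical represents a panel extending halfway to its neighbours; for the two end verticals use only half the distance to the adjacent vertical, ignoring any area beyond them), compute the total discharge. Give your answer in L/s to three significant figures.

8560 L/s

w_2 = (2.4 − 0.0)/2 = 1.2 m; q_2 = 0.83 × 1.12 × 1.2 = 1.116 m³/s
w_3 = (4.1 − 1.3)/2 = 1.4 m; q_3 = 0.63 × 1.28 × 1.4 = 1.129 m³/s
w_4 = (5.7 − 2.4)/2 = 1.65 m; q_4 = 0.95 × 1.63 × 1.65 = 2.555 m³/s
w_5 = (8.2 − 4.1)/2 = 2.05 m; q_5 = 0.96 × 1.91 × 2.05 = 3.759 m³/s
Stations 1, 6 contribute zero (depth or velocity is 0).
Q = Σ qᵢ = 8.558 m³/s
= 8.558 × 1000 = 8558 L/s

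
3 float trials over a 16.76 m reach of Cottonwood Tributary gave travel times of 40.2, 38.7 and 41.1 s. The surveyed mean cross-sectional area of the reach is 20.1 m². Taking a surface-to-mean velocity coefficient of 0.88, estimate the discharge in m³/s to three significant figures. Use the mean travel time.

t̄ = (40.2 + 38.7 + 41.1) / 3 = 40 s
v_surface = L / t̄ = 16.76 / 40 = 0.4190 m/s
v_mean = 0.88 × 0.4190 = 0.3687 m/s
Q = A × v_mean = 20.1 × 0.3687 = 7.411 m³/s

7.41 m³/s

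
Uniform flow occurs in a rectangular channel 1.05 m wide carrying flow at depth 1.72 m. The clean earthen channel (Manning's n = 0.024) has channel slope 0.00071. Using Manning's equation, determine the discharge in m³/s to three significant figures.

1.09 m³/s

A = b·y = 1.05 × 1.72 = 1.806 m²
P = b + 2y = 1.05 + 2×1.72 = 4.490 m
R = A/P = 1.806/4.490 = 0.4022 m
Q = (1/n)·A·R^(2/3)·S^(1/2) = (1/0.024) × 1.806 × 0.4022^(2/3) × 0.00071^(1/2) = 1.093 m³/s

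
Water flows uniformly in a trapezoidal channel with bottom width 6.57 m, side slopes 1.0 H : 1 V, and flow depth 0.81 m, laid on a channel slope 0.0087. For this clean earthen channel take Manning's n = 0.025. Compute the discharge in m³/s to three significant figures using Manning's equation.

17.2 m³/s

A = (b + z·y)·y = (6.57 + 1.0×0.81)×0.81 = 5.978 m²
P = b + 2y√(1+z²) = 6.57 + 2×0.81×√(1+1.0²) = 8.861 m
R = A/P = 5.978/8.861 = 0.6746 m
Q = (1/n)·A·R^(2/3)·S^(1/2) = (1/0.025) × 5.978 × 0.6746^(2/3) × 0.0087^(1/2) = 17.16 m³/s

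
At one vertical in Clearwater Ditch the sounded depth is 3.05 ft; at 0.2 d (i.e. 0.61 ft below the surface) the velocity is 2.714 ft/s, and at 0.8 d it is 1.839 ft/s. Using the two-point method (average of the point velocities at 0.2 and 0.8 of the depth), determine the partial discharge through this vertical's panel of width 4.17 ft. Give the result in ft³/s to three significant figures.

29.0 ft³/s

v̄ = (2.714 + 1.839) / 2 = 2.277 ft/s
q = v̄ × d × w = 2.277 × 3.05 × 4.17 = 28.95 ft³/s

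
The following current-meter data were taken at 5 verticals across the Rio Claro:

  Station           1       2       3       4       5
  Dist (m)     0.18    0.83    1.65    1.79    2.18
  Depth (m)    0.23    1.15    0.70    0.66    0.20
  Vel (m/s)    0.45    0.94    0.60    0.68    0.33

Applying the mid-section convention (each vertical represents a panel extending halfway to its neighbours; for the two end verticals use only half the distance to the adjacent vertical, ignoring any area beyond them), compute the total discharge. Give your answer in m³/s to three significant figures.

1.16 m³/s

w_1 = (0.83 − 0.18)/2 = 0.325 m; q_1 = 0.45 × 0.23 × 0.325 = 0.03364 m³/s
w_2 = (1.65 − 0.18)/2 = 0.735 m; q_2 = 0.94 × 1.15 × 0.735 = 0.7945 m³/s
w_3 = (1.79 − 0.83)/2 = 0.48 m; q_3 = 0.60 × 0.70 × 0.48 = 0.2016 m³/s
w_4 = (2.18 − 1.65)/2 = 0.265 m; q_4 = 0.68 × 0.66 × 0.265 = 0.1189 m³/s
w_5 = (2.18 − 1.79)/2 = 0.195 m; q_5 = 0.33 × 0.20 × 0.195 = 0.01287 m³/s
Q = Σ qᵢ = 1.162 m³/s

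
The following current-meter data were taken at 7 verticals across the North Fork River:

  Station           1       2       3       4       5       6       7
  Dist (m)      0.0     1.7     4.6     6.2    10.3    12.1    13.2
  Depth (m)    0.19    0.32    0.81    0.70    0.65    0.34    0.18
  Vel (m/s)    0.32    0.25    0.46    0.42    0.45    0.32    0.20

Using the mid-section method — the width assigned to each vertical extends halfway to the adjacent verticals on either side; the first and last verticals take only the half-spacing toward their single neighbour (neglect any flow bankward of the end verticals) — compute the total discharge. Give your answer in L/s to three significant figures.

2950 L/s

w_1 = (1.7 − 0.0)/2 = 0.85 m; q_1 = 0.32 × 0.19 × 0.85 = 0.05168 m³/s
w_2 = (4.6 − 0.0)/2 = 2.3 m; q_2 = 0.25 × 0.32 × 2.3 = 0.1840 m³/s
w_3 = (6.2 − 1.7)/2 = 2.25 m; q_3 = 0.46 × 0.81 × 2.25 = 0.8384 m³/s
w_4 = (10.3 − 4.6)/2 = 2.85 m; q_4 = 0.42 × 0.70 × 2.85 = 0.8379 m³/s
w_5 = (12.1 − 6.2)/2 = 2.95 m; q_5 = 0.45 × 0.65 × 2.95 = 0.8629 m³/s
w_6 = (13.2 − 10.3)/2 = 1.45 m; q_6 = 0.32 × 0.34 × 1.45 = 0.1578 m³/s
w_7 = (13.2 − 12.1)/2 = 0.55 m; q_7 = 0.20 × 0.18 × 0.55 = 0.01980 m³/s
Q = Σ qᵢ = 2.952 m³/s
= 2.952 × 1000 = 2952 L/s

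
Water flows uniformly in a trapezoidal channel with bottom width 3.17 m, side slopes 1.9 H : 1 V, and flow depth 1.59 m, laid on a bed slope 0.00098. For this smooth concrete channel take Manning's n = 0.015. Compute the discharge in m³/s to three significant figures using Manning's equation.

A = (b + z·y)·y = (3.17 + 1.9×1.59)×1.59 = 9.844 m²
P = b + 2y√(1+z²) = 3.17 + 2×1.59×√(1+1.9²) = 9.998 m
R = A/P = 9.844/9.998 = 0.9846 m
Q = (1/n)·A·R^(2/3)·S^(1/2) = (1/0.015) × 9.844 × 0.9846^(2/3) × 0.00098^(1/2) = 20.33 m³/s

20.3 m³/s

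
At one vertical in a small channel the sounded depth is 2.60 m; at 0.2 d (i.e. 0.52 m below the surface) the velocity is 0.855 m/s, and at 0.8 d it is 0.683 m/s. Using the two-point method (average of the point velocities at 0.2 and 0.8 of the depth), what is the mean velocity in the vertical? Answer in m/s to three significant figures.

0.769 m/s

v̄ = (0.855 + 0.683) / 2 = 0.7690 m/s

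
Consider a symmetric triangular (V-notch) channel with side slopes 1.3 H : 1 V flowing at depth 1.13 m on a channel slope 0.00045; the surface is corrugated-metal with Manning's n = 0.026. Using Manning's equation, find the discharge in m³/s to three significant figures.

A = z·y² = 1.3×1.13² = 1.660 m²
P = 2y√(1+z²) = 2×1.13×√(1+1.3²) = 3.707 m
R = A/P = 1.660/3.707 = 0.4478 m
Q = (1/n)·A·R^(2/3)·S^(1/2) = (1/0.026) × 1.660 × 0.4478^(2/3) × 0.00045^(1/2) = 0.7928 m³/s

0.793 m³/s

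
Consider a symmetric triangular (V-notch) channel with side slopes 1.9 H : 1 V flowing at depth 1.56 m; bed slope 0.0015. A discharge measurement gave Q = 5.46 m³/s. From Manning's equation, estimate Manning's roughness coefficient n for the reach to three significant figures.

A = z·y² = 1.9×1.56² = 4.624 m²
P = 2y√(1+z²) = 2×1.56×√(1+1.9²) = 6.699 m
R = A/P = 4.624/6.699 = 0.6902 m
n = (1/Q)·A·R^(2/3)·S^(1/2) = (1/5.46) × 4.624 × 0.7810 × 0.03873 = 0.02562

0.0256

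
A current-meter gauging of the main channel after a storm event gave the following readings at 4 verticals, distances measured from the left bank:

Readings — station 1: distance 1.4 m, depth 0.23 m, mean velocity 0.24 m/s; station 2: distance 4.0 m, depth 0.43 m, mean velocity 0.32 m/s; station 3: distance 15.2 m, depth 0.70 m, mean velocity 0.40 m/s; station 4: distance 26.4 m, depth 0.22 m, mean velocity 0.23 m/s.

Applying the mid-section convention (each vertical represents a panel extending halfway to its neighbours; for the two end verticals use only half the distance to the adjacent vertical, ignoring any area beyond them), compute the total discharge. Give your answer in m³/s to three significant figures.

4.44 m³/s

w_1 = (4.0 − 1.4)/2 = 1.3 m; q_1 = 0.24 × 0.23 × 1.3 = 0.07176 m³/s
w_2 = (15.2 − 1.4)/2 = 6.9 m; q_2 = 0.32 × 0.43 × 6.9 = 0.9494 m³/s
w_3 = (26.4 − 4.0)/2 = 11.2 m; q_3 = 0.40 × 0.70 × 11.2 = 3.136 m³/s
w_4 = (26.4 − 15.2)/2 = 5.6 m; q_4 = 0.23 × 0.22 × 5.6 = 0.2834 m³/s
Q = Σ qᵢ = 4.441 m³/s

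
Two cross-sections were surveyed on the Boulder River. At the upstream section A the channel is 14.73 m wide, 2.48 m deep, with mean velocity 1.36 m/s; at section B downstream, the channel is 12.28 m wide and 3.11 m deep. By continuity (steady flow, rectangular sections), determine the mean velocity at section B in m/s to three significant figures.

1.30 m/s

Q = A₁V₁ = (14.73×2.48) × 1.36 = 49.68 m³/s
A₂ = 12.28 × 3.11 = 38.19 m²
V₂ = Q/A₂ = 49.68/38.19 = 1.301 m/s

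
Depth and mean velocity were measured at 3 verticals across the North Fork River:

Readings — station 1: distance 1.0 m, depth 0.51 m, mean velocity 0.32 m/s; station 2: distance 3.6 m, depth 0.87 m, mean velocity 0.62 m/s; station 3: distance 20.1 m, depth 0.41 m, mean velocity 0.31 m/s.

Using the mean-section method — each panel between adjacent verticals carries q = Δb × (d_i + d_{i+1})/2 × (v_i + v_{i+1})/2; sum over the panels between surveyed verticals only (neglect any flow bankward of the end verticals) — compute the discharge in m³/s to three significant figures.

5.75 m³/s

Panel 1-2: Δb = 2.6 m, d̄ = (0.51+0.87)/2 = 0.69, v̄ = (0.32+0.62)/2 = 0.47 → q = 2.6×0.69×0.47 = 0.8432 m³/s
Panel 2-3: Δb = 16.5 m, d̄ = (0.87+0.41)/2 = 0.64, v̄ = (0.62+0.31)/2 = 0.465 → q = 16.5×0.64×0.465 = 4.910 m³/s
Q = Σ q = 5.754 m³/s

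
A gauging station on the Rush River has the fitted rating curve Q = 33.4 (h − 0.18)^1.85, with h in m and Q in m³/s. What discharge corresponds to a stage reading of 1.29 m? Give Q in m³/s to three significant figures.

Q = 33.4 × (1.29 − 0.18)^1.85 = 33.4 × 1.11^1.85 = 40.51 m³/s

40.5 m³/s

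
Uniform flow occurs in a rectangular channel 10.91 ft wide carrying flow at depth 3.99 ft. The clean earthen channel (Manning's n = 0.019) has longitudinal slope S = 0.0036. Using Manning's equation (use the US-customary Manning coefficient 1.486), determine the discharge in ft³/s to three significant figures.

356 ft³/s

A = b·y = 10.91 × 3.99 = 43.53 ft²
P = b + 2y = 10.91 + 2×3.99 = 18.89 ft
R = A/P = 43.53/18.89 = 2.304 ft
Q = (1.486/n)·A·R^(2/3)·S^(1/2) = (1.486/0.019) × 43.53 × 2.304^(2/3) × 0.0036^(1/2) = 356.4 ft³/s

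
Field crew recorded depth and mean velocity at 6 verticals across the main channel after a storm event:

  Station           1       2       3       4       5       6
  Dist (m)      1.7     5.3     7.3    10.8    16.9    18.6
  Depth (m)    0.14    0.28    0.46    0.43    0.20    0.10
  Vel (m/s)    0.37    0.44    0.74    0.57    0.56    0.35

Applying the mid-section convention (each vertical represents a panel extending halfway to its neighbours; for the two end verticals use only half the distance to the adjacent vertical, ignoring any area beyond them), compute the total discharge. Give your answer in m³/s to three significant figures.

3.02 m³/s

w_1 = (5.3 − 1.7)/2 = 1.8 m; q_1 = 0.37 × 0.14 × 1.8 = 0.09324 m³/s
w_2 = (7.3 − 1.7)/2 = 2.8 m; q_2 = 0.44 × 0.28 × 2.8 = 0.3450 m³/s
w_3 = (10.8 − 5.3)/2 = 2.75 m; q_3 = 0.74 × 0.46 × 2.75 = 0.9361 m³/s
w_4 = (16.9 − 7.3)/2 = 4.8 m; q_4 = 0.57 × 0.43 × 4.8 = 1.176 m³/s
w_5 = (18.6 − 10.8)/2 = 3.9 m; q_5 = 0.56 × 0.20 × 3.9 = 0.4368 m³/s
w_6 = (18.6 − 16.9)/2 = 0.85 m; q_6 = 0.35 × 0.10 × 0.85 = 0.02975 m³/s
Q = Σ qᵢ = 3.017 m³/s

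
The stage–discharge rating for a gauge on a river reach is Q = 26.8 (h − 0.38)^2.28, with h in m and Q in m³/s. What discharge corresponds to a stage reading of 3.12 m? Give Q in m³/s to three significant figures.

Q = 26.8 × (3.12 − 0.38)^2.28 = 26.8 × 2.74^2.28 = 266.8 m³/s

267 m³/s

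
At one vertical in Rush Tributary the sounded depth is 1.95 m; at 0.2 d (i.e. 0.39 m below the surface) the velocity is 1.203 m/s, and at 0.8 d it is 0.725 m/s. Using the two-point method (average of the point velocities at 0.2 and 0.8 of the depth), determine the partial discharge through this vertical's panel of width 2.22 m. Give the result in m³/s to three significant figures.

4.17 m³/s

v̄ = (1.203 + 0.725) / 2 = 0.9640 m/s
q = v̄ × d × w = 0.9640 × 1.95 × 2.22 = 4.173 m³/s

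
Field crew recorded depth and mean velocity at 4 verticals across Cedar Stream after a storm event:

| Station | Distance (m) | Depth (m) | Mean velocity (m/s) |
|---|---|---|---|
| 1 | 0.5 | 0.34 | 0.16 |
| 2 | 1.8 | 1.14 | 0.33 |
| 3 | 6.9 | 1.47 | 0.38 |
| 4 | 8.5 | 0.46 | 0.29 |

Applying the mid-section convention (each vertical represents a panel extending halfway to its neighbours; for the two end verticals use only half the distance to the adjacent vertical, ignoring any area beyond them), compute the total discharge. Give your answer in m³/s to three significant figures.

3.22 m³/s

w_1 = (1.8 − 0.5)/2 = 0.65 m; q_1 = 0.16 × 0.34 × 0.65 = 0.03536 m³/s
w_2 = (6.9 − 0.5)/2 = 3.2 m; q_2 = 0.33 × 1.14 × 3.2 = 1.204 m³/s
w_3 = (8.5 − 1.8)/2 = 3.35 m; q_3 = 0.38 × 1.47 × 3.35 = 1.871 m³/s
w_4 = (8.5 − 6.9)/2 = 0.8 m; q_4 = 0.29 × 0.46 × 0.8 = 0.1067 m³/s
Q = Σ qᵢ = 3.217 m³/s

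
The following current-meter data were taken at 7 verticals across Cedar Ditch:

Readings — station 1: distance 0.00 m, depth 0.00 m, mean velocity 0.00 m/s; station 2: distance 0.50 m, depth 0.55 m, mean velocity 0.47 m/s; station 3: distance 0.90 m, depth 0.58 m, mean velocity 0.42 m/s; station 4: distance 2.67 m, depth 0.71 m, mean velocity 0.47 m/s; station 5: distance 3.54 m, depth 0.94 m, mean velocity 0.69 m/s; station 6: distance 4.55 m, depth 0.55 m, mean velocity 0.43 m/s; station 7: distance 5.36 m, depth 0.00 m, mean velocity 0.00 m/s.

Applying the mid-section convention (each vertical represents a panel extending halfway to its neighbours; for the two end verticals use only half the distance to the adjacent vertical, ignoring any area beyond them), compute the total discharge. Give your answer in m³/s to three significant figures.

w_2 = (0.90 − 0.00)/2 = 0.45 m; q_2 = 0.47 × 0.55 × 0.45 = 0.1163 m³/s
w_3 = (2.67 − 0.50)/2 = 1.085 m; q_3 = 0.42 × 0.58 × 1.085 = 0.2643 m³/s
w_4 = (3.54 − 0.90)/2 = 1.32 m; q_4 = 0.47 × 0.71 × 1.32 = 0.4405 m³/s
w_5 = (4.55 − 2.67)/2 = 0.94 m; q_5 = 0.69 × 0.94 × 0.94 = 0.6097 m³/s
w_6 = (5.36 − 3.54)/2 = 0.91 m; q_6 = 0.43 × 0.55 × 0.91 = 0.2152 m³/s
Stations 1, 7 contribute zero (depth or velocity is 0).
Q = Σ qᵢ = 1.646 m³/s

1.65 m³/s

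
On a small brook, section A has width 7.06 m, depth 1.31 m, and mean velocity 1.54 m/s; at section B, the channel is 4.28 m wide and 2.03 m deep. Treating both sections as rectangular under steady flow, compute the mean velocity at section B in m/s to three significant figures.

Q = A₁V₁ = (7.06×1.31) × 1.54 = 14.24 m³/s
A₂ = 4.28 × 2.03 = 8.688 m²
V₂ = Q/A₂ = 14.24/8.688 = 1.639 m/s

1.64 m/s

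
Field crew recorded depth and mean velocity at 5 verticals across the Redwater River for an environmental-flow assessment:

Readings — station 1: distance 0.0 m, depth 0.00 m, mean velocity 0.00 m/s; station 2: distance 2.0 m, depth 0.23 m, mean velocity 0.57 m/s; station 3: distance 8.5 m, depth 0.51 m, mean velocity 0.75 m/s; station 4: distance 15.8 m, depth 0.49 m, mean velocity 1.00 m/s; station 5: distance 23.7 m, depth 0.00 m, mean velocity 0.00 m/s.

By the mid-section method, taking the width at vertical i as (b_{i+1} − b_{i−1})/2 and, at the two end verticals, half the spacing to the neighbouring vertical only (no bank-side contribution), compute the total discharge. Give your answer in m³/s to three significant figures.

6.92 m³/s

w_2 = (8.5 − 0.0)/2 = 4.25 m; q_2 = 0.57 × 0.23 × 4.25 = 0.5572 m³/s
w_3 = (15.8 − 2.0)/2 = 6.9 m; q_3 = 0.75 × 0.51 × 6.9 = 2.639 m³/s
w_4 = (23.7 − 8.5)/2 = 7.6 m; q_4 = 1.00 × 0.49 × 7.6 = 3.724 m³/s
Stations 1, 5 contribute zero (depth or velocity is 0).
Q = Σ qᵢ = 6.920 m³/s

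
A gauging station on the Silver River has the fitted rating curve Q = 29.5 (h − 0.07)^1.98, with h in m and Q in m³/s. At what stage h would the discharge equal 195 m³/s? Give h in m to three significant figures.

2.67 m

h − h₀ = (Q/C)^(1/b) = (195/29.5)^(1/1.98) = 2.596 m
h = 0.07 + 2.596 = 2.666 m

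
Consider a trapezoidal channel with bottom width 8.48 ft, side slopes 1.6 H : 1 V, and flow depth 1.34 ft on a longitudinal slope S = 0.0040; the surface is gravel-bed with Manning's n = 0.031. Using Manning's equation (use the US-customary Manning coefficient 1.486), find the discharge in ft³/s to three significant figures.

A = (b + z·y)·y = (8.48 + 1.6×1.34)×1.34 = 14.24 ft²
P = b + 2y√(1+z²) = 8.48 + 2×1.34×√(1+1.6²) = 13.54 ft
R = A/P = 14.24/13.54 = 1.052 ft
Q = (1.486/n)·A·R^(2/3)·S^(1/2) = (1.486/0.031) × 14.24 × 1.052^(2/3) × 0.0040^(1/2) = 44.63 ft³/s

44.6 ft³/s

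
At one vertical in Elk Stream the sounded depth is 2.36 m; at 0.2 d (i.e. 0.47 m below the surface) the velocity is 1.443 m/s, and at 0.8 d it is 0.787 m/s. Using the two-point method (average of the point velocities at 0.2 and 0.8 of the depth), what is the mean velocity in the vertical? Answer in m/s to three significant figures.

1.12 m/s

v̄ = (1.443 + 0.787) / 2 = 1.115 m/s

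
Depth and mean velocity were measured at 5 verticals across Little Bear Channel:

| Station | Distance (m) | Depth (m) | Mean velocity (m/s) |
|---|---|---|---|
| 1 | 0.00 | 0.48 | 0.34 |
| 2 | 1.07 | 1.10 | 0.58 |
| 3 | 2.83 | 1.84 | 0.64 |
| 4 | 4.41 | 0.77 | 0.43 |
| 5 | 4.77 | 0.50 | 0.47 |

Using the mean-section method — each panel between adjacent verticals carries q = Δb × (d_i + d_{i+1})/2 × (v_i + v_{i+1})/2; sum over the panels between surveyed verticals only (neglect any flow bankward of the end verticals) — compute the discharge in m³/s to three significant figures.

3.17 m³/s

Panel 1-2: Δb = 1.07 m, d̄ = (0.48+1.10)/2 = 0.79, v̄ = (0.34+0.58)/2 = 0.46 → q = 1.07×0.79×0.46 = 0.3888 m³/s
Panel 2-3: Δb = 1.76 m, d̄ = (1.10+1.84)/2 = 1.47, v̄ = (0.58+0.64)/2 = 0.61 → q = 1.76×1.47×0.61 = 1.578 m³/s
Panel 3-4: Δb = 1.58 m, d̄ = (1.84+0.77)/2 = 1.305, v̄ = (0.64+0.43)/2 = 0.535 → q = 1.58×1.305×0.535 = 1.103 m³/s
Panel 4-5: Δb = 0.36 m, d̄ = (0.77+0.50)/2 = 0.635, v̄ = (0.43+0.47)/2 = 0.45 → q = 0.36×0.635×0.45 = 0.1029 m³/s
Q = Σ q = 3.173 m³/s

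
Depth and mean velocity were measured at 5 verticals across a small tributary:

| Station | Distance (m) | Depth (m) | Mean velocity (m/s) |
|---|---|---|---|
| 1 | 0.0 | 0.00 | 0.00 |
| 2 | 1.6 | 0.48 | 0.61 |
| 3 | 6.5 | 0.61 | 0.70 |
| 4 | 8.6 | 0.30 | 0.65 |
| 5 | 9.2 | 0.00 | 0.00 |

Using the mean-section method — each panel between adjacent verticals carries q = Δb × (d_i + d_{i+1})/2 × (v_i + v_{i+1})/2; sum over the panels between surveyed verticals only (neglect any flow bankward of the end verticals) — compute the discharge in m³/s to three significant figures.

2.54 m³/s

Panel 1-2: Δb = 1.6 m, d̄ = (0.00+0.48)/2 = 0.24, v̄ = (0.00+0.61)/2 = 0.305 → q = 1.6×0.24×0.305 = 0.1171 m³/s
Panel 2-3: Δb = 4.9 m, d̄ = (0.48+0.61)/2 = 0.545, v̄ = (0.61+0.70)/2 = 0.655 → q = 4.9×0.545×0.655 = 1.749 m³/s
Panel 3-4: Δb = 2.1 m, d̄ = (0.61+0.30)/2 = 0.455, v̄ = (0.70+0.65)/2 = 0.675 → q = 2.1×0.455×0.675 = 0.6450 m³/s
Panel 4-5: Δb = 0.6 m, d̄ = (0.30+0.00)/2 = 0.15, v̄ = (0.65+0.00)/2 = 0.325 → q = 0.6×0.15×0.325 = 0.02925 m³/s
Q = Σ q = 2.541 m³/s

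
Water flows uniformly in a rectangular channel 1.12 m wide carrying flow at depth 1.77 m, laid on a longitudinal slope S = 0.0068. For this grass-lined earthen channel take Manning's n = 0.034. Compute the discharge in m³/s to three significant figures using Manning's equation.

A = b·y = 1.12 × 1.77 = 1.982 m²
P = b + 2y = 1.12 + 2×1.77 = 4.660 m
R = A/P = 1.982/4.660 = 0.4254 m
Q = (1/n)·A·R^(2/3)·S^(1/2) = (1/0.034) × 1.982 × 0.4254^(2/3) × 0.0068^(1/2) = 2.720 m³/s

2.72 m³/s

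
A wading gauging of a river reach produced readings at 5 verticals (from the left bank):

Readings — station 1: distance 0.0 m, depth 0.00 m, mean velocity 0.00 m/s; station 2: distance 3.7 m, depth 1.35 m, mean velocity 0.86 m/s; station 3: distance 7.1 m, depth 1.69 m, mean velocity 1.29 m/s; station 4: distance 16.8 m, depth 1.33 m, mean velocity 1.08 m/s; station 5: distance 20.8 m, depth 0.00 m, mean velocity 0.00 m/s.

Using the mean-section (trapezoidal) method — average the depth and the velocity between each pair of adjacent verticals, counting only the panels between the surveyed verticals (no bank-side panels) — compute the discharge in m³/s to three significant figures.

Panel 1-2: Δb = 3.7 m, d̄ = (0.00+1.35)/2 = 0.675, v̄ = (0.00+0.86)/2 = 0.43 → q = 3.7×0.675×0.43 = 1.074 m³/s
Panel 2-3: Δb = 3.4 m, d̄ = (1.35+1.69)/2 = 1.52, v̄ = (0.86+1.29)/2 = 1.075 → q = 3.4×1.52×1.075 = 5.556 m³/s
Panel 3-4: Δb = 9.7 m, d̄ = (1.69+1.33)/2 = 1.51, v̄ = (1.29+1.08)/2 = 1.185 → q = 9.7×1.51×1.185 = 17.36 m³/s
Panel 4-5: Δb = 4 m, d̄ = (1.33+0.00)/2 = 0.665, v̄ = (1.08+0.00)/2 = 0.54 → q = 4×0.665×0.54 = 1.436 m³/s
Q = Σ q = 25.42 m³/s

25.4 m³/s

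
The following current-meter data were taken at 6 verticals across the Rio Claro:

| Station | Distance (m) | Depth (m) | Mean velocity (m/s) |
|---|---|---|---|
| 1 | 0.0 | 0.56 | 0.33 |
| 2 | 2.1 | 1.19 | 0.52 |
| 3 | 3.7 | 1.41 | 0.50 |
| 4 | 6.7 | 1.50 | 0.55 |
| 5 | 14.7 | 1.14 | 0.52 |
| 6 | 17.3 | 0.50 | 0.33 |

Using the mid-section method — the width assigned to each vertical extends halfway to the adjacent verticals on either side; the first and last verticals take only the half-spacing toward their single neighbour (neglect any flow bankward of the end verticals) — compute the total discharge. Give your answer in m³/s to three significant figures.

10.9 m³/s

w_1 = (2.1 − 0.0)/2 = 1.05 m; q_1 = 0.33 × 0.56 × 1.05 = 0.1940 m³/s
w_2 = (3.7 − 0.0)/2 = 1.85 m; q_2 = 0.52 × 1.19 × 1.85 = 1.145 m³/s
w_3 = (6.7 − 2.1)/2 = 2.3 m; q_3 = 0.50 × 1.41 × 2.3 = 1.622 m³/s
w_4 = (14.7 − 3.7)/2 = 5.5 m; q_4 = 0.55 × 1.50 × 5.5 = 4.538 m³/s
w_5 = (17.3 − 6.7)/2 = 5.3 m; q_5 = 0.52 × 1.14 × 5.3 = 3.142 m³/s
w_6 = (17.3 − 14.7)/2 = 1.3 m; q_6 = 0.33 × 0.50 × 1.3 = 0.2145 m³/s
Q = Σ qᵢ = 10.85 m³/s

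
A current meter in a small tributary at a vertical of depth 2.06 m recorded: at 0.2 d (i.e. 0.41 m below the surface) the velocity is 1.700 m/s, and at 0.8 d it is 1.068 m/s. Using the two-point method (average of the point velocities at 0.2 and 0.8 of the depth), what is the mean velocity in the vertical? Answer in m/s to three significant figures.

1.38 m/s

v̄ = (1.700 + 1.068) / 2 = 1.384 m/s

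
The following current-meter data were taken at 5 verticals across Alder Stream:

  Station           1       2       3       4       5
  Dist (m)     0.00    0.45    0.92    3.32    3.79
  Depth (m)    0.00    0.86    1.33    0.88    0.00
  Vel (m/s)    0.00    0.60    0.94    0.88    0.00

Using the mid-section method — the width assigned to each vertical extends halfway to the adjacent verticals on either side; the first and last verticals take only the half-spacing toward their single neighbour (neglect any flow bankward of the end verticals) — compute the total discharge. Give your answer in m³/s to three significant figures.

3.14 m³/s

w_2 = (0.92 − 0.00)/2 = 0.46 m; q_2 = 0.60 × 0.86 × 0.46 = 0.2374 m³/s
w_3 = (3.32 − 0.45)/2 = 1.435 m; q_3 = 0.94 × 1.33 × 1.435 = 1.794 m³/s
w_4 = (3.79 − 0.92)/2 = 1.435 m; q_4 = 0.88 × 0.88 × 1.435 = 1.111 m³/s
Stations 1, 5 contribute zero (depth or velocity is 0).
Q = Σ qᵢ = 3.143 m³/s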